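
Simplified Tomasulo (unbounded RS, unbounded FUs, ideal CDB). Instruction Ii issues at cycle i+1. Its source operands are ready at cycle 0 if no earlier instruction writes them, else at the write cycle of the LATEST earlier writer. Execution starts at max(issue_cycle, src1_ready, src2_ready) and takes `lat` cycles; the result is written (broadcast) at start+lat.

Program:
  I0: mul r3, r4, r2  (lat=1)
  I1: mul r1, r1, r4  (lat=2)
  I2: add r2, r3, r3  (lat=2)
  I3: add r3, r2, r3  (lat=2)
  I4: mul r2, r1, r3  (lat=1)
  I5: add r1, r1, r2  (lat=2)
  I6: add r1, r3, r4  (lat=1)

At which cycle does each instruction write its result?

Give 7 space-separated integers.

Answer: 2 4 5 7 8 10 8

Derivation:
I0 mul r3: issue@1 deps=(None,None) exec_start@1 write@2
I1 mul r1: issue@2 deps=(None,None) exec_start@2 write@4
I2 add r2: issue@3 deps=(0,0) exec_start@3 write@5
I3 add r3: issue@4 deps=(2,0) exec_start@5 write@7
I4 mul r2: issue@5 deps=(1,3) exec_start@7 write@8
I5 add r1: issue@6 deps=(1,4) exec_start@8 write@10
I6 add r1: issue@7 deps=(3,None) exec_start@7 write@8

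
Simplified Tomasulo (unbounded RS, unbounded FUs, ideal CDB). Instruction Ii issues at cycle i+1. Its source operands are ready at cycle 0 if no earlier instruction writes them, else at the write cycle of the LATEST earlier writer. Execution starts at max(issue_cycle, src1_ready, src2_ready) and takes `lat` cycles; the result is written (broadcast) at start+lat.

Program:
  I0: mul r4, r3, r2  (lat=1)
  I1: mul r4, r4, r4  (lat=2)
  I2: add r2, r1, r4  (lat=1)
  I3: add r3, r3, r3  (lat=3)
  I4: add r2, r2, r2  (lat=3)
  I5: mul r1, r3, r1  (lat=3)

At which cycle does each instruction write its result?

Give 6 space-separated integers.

I0 mul r4: issue@1 deps=(None,None) exec_start@1 write@2
I1 mul r4: issue@2 deps=(0,0) exec_start@2 write@4
I2 add r2: issue@3 deps=(None,1) exec_start@4 write@5
I3 add r3: issue@4 deps=(None,None) exec_start@4 write@7
I4 add r2: issue@5 deps=(2,2) exec_start@5 write@8
I5 mul r1: issue@6 deps=(3,None) exec_start@7 write@10

Answer: 2 4 5 7 8 10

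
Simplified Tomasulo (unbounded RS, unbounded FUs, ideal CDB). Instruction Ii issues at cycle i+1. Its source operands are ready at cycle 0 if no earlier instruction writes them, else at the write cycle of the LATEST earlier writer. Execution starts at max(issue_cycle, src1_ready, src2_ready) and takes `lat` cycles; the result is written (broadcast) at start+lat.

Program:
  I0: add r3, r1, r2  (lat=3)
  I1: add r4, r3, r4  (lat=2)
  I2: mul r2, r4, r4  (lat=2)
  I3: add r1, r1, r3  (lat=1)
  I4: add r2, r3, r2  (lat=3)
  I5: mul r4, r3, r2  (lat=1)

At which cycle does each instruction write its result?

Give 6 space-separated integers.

Answer: 4 6 8 5 11 12

Derivation:
I0 add r3: issue@1 deps=(None,None) exec_start@1 write@4
I1 add r4: issue@2 deps=(0,None) exec_start@4 write@6
I2 mul r2: issue@3 deps=(1,1) exec_start@6 write@8
I3 add r1: issue@4 deps=(None,0) exec_start@4 write@5
I4 add r2: issue@5 deps=(0,2) exec_start@8 write@11
I5 mul r4: issue@6 deps=(0,4) exec_start@11 write@12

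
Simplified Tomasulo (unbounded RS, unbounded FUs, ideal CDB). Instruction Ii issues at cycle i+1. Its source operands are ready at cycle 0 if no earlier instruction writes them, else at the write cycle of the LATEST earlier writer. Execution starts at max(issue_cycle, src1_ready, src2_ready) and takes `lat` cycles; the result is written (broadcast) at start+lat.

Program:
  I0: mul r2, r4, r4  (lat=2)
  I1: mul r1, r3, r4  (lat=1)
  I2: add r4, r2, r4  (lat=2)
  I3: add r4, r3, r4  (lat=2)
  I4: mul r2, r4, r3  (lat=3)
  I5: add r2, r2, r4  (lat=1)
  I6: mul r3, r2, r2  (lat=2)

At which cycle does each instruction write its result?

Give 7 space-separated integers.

I0 mul r2: issue@1 deps=(None,None) exec_start@1 write@3
I1 mul r1: issue@2 deps=(None,None) exec_start@2 write@3
I2 add r4: issue@3 deps=(0,None) exec_start@3 write@5
I3 add r4: issue@4 deps=(None,2) exec_start@5 write@7
I4 mul r2: issue@5 deps=(3,None) exec_start@7 write@10
I5 add r2: issue@6 deps=(4,3) exec_start@10 write@11
I6 mul r3: issue@7 deps=(5,5) exec_start@11 write@13

Answer: 3 3 5 7 10 11 13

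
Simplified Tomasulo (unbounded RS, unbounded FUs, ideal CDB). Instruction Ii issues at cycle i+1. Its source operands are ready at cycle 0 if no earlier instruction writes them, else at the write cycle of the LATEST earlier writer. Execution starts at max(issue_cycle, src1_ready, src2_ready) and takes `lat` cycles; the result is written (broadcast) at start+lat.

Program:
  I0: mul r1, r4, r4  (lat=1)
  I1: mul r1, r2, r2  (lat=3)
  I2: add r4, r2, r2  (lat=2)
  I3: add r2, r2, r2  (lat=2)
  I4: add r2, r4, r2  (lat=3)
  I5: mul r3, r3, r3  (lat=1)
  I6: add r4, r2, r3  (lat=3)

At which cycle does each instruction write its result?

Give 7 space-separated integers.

Answer: 2 5 5 6 9 7 12

Derivation:
I0 mul r1: issue@1 deps=(None,None) exec_start@1 write@2
I1 mul r1: issue@2 deps=(None,None) exec_start@2 write@5
I2 add r4: issue@3 deps=(None,None) exec_start@3 write@5
I3 add r2: issue@4 deps=(None,None) exec_start@4 write@6
I4 add r2: issue@5 deps=(2,3) exec_start@6 write@9
I5 mul r3: issue@6 deps=(None,None) exec_start@6 write@7
I6 add r4: issue@7 deps=(4,5) exec_start@9 write@12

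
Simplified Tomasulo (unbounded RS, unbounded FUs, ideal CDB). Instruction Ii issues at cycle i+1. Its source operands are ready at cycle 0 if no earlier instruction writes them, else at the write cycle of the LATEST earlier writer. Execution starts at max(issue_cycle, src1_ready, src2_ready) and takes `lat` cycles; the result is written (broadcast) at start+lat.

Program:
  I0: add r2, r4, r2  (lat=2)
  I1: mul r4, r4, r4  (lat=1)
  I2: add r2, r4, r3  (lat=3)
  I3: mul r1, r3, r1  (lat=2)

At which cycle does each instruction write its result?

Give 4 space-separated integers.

Answer: 3 3 6 6

Derivation:
I0 add r2: issue@1 deps=(None,None) exec_start@1 write@3
I1 mul r4: issue@2 deps=(None,None) exec_start@2 write@3
I2 add r2: issue@3 deps=(1,None) exec_start@3 write@6
I3 mul r1: issue@4 deps=(None,None) exec_start@4 write@6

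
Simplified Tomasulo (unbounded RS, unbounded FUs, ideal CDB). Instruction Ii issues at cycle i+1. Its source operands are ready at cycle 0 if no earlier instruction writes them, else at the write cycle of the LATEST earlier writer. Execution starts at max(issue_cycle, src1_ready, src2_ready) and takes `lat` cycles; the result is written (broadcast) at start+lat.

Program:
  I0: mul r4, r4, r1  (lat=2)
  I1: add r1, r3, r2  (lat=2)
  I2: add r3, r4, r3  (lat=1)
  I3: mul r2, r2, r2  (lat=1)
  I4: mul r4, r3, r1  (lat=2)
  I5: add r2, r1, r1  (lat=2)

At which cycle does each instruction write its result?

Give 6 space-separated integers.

Answer: 3 4 4 5 7 8

Derivation:
I0 mul r4: issue@1 deps=(None,None) exec_start@1 write@3
I1 add r1: issue@2 deps=(None,None) exec_start@2 write@4
I2 add r3: issue@3 deps=(0,None) exec_start@3 write@4
I3 mul r2: issue@4 deps=(None,None) exec_start@4 write@5
I4 mul r4: issue@5 deps=(2,1) exec_start@5 write@7
I5 add r2: issue@6 deps=(1,1) exec_start@6 write@8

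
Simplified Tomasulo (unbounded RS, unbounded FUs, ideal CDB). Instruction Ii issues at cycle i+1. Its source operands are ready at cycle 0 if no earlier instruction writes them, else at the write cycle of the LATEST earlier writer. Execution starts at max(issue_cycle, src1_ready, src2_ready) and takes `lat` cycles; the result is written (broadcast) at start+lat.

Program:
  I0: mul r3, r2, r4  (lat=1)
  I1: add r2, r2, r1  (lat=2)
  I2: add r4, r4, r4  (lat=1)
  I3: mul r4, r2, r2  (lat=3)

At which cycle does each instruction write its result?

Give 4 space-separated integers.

Answer: 2 4 4 7

Derivation:
I0 mul r3: issue@1 deps=(None,None) exec_start@1 write@2
I1 add r2: issue@2 deps=(None,None) exec_start@2 write@4
I2 add r4: issue@3 deps=(None,None) exec_start@3 write@4
I3 mul r4: issue@4 deps=(1,1) exec_start@4 write@7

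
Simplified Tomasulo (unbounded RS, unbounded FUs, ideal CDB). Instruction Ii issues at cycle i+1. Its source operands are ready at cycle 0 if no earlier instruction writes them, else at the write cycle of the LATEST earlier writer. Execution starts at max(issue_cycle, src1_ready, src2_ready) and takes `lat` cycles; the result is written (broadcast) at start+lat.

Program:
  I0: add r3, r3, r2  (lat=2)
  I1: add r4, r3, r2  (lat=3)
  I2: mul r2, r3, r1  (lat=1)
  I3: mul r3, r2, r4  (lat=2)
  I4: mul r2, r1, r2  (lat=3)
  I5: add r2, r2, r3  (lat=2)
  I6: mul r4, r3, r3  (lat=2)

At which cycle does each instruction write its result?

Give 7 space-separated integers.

I0 add r3: issue@1 deps=(None,None) exec_start@1 write@3
I1 add r4: issue@2 deps=(0,None) exec_start@3 write@6
I2 mul r2: issue@3 deps=(0,None) exec_start@3 write@4
I3 mul r3: issue@4 deps=(2,1) exec_start@6 write@8
I4 mul r2: issue@5 deps=(None,2) exec_start@5 write@8
I5 add r2: issue@6 deps=(4,3) exec_start@8 write@10
I6 mul r4: issue@7 deps=(3,3) exec_start@8 write@10

Answer: 3 6 4 8 8 10 10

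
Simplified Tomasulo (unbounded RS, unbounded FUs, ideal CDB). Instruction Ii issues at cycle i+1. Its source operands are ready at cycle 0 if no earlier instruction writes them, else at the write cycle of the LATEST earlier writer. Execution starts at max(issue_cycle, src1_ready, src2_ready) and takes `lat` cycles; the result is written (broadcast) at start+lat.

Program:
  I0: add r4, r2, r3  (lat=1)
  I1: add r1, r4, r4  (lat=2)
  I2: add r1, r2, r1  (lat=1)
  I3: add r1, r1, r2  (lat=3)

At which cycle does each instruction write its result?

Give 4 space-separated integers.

I0 add r4: issue@1 deps=(None,None) exec_start@1 write@2
I1 add r1: issue@2 deps=(0,0) exec_start@2 write@4
I2 add r1: issue@3 deps=(None,1) exec_start@4 write@5
I3 add r1: issue@4 deps=(2,None) exec_start@5 write@8

Answer: 2 4 5 8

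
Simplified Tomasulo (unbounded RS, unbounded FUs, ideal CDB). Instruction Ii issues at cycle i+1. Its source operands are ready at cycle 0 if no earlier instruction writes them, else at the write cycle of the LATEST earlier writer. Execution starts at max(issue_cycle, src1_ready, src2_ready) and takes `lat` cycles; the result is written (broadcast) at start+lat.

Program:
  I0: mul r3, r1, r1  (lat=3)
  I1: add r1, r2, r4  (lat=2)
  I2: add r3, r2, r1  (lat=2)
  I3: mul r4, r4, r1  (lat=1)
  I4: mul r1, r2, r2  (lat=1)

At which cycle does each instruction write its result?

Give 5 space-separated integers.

Answer: 4 4 6 5 6

Derivation:
I0 mul r3: issue@1 deps=(None,None) exec_start@1 write@4
I1 add r1: issue@2 deps=(None,None) exec_start@2 write@4
I2 add r3: issue@3 deps=(None,1) exec_start@4 write@6
I3 mul r4: issue@4 deps=(None,1) exec_start@4 write@5
I4 mul r1: issue@5 deps=(None,None) exec_start@5 write@6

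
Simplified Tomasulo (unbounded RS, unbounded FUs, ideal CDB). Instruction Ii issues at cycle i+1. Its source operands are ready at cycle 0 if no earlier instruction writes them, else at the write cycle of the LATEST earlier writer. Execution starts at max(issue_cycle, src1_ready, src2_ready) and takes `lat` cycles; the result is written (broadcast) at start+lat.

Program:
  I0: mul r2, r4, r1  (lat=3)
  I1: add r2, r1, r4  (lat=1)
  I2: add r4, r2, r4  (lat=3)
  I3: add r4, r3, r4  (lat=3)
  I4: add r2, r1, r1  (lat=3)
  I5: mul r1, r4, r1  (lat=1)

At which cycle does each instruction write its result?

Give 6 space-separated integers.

I0 mul r2: issue@1 deps=(None,None) exec_start@1 write@4
I1 add r2: issue@2 deps=(None,None) exec_start@2 write@3
I2 add r4: issue@3 deps=(1,None) exec_start@3 write@6
I3 add r4: issue@4 deps=(None,2) exec_start@6 write@9
I4 add r2: issue@5 deps=(None,None) exec_start@5 write@8
I5 mul r1: issue@6 deps=(3,None) exec_start@9 write@10

Answer: 4 3 6 9 8 10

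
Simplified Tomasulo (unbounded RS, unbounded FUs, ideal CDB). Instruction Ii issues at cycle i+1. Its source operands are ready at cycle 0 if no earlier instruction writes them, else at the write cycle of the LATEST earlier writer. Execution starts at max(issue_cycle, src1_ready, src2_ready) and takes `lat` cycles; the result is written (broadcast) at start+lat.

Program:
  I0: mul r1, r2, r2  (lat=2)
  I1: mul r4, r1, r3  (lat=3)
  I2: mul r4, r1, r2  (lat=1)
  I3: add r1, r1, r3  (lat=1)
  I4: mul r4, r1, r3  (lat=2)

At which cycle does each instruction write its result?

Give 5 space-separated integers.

I0 mul r1: issue@1 deps=(None,None) exec_start@1 write@3
I1 mul r4: issue@2 deps=(0,None) exec_start@3 write@6
I2 mul r4: issue@3 deps=(0,None) exec_start@3 write@4
I3 add r1: issue@4 deps=(0,None) exec_start@4 write@5
I4 mul r4: issue@5 deps=(3,None) exec_start@5 write@7

Answer: 3 6 4 5 7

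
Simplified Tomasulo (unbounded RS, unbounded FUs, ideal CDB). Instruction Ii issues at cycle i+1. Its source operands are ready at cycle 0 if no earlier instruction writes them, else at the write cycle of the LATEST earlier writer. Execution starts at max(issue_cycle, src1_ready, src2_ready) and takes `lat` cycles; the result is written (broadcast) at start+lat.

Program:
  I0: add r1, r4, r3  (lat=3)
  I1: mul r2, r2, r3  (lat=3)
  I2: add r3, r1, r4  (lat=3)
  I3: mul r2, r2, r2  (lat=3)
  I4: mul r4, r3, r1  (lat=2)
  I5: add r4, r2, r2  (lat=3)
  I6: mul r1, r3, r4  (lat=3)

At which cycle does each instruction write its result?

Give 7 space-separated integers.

Answer: 4 5 7 8 9 11 14

Derivation:
I0 add r1: issue@1 deps=(None,None) exec_start@1 write@4
I1 mul r2: issue@2 deps=(None,None) exec_start@2 write@5
I2 add r3: issue@3 deps=(0,None) exec_start@4 write@7
I3 mul r2: issue@4 deps=(1,1) exec_start@5 write@8
I4 mul r4: issue@5 deps=(2,0) exec_start@7 write@9
I5 add r4: issue@6 deps=(3,3) exec_start@8 write@11
I6 mul r1: issue@7 deps=(2,5) exec_start@11 write@14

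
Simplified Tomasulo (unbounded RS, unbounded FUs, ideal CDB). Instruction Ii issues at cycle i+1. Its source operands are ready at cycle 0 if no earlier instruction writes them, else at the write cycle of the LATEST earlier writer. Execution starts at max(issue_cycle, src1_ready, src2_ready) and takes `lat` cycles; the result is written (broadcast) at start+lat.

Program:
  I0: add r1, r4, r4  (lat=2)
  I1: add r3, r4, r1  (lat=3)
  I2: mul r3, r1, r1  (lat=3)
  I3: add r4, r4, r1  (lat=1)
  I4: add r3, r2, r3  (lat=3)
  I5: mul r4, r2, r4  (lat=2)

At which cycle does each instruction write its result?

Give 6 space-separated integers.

I0 add r1: issue@1 deps=(None,None) exec_start@1 write@3
I1 add r3: issue@2 deps=(None,0) exec_start@3 write@6
I2 mul r3: issue@3 deps=(0,0) exec_start@3 write@6
I3 add r4: issue@4 deps=(None,0) exec_start@4 write@5
I4 add r3: issue@5 deps=(None,2) exec_start@6 write@9
I5 mul r4: issue@6 deps=(None,3) exec_start@6 write@8

Answer: 3 6 6 5 9 8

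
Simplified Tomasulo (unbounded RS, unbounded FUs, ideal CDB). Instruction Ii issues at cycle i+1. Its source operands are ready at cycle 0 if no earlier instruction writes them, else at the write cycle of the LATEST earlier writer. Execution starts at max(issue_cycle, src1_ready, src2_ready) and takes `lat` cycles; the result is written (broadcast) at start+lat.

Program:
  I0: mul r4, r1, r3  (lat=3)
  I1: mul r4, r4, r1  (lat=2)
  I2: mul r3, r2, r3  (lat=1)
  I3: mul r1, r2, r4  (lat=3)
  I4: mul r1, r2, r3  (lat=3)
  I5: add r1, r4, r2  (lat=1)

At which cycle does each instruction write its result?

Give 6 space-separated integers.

Answer: 4 6 4 9 8 7

Derivation:
I0 mul r4: issue@1 deps=(None,None) exec_start@1 write@4
I1 mul r4: issue@2 deps=(0,None) exec_start@4 write@6
I2 mul r3: issue@3 deps=(None,None) exec_start@3 write@4
I3 mul r1: issue@4 deps=(None,1) exec_start@6 write@9
I4 mul r1: issue@5 deps=(None,2) exec_start@5 write@8
I5 add r1: issue@6 deps=(1,None) exec_start@6 write@7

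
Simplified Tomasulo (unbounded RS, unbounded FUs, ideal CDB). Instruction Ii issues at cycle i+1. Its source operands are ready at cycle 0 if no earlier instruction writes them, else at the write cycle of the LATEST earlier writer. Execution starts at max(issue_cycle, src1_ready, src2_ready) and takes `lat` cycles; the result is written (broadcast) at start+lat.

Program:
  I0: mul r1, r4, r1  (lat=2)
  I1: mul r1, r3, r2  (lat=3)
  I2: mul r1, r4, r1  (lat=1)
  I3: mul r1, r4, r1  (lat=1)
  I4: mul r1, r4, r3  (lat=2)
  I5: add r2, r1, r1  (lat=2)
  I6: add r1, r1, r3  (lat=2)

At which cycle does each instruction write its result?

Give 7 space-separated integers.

Answer: 3 5 6 7 7 9 9

Derivation:
I0 mul r1: issue@1 deps=(None,None) exec_start@1 write@3
I1 mul r1: issue@2 deps=(None,None) exec_start@2 write@5
I2 mul r1: issue@3 deps=(None,1) exec_start@5 write@6
I3 mul r1: issue@4 deps=(None,2) exec_start@6 write@7
I4 mul r1: issue@5 deps=(None,None) exec_start@5 write@7
I5 add r2: issue@6 deps=(4,4) exec_start@7 write@9
I6 add r1: issue@7 deps=(4,None) exec_start@7 write@9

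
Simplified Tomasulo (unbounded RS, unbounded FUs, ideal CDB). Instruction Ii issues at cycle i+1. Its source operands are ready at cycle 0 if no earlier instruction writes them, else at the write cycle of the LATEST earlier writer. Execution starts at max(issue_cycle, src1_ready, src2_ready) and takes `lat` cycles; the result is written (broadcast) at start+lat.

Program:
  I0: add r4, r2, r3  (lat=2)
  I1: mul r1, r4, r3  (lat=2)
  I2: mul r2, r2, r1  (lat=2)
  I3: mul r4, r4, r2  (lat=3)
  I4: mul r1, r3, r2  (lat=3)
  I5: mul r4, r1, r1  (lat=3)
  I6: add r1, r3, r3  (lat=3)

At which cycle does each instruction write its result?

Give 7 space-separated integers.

Answer: 3 5 7 10 10 13 10

Derivation:
I0 add r4: issue@1 deps=(None,None) exec_start@1 write@3
I1 mul r1: issue@2 deps=(0,None) exec_start@3 write@5
I2 mul r2: issue@3 deps=(None,1) exec_start@5 write@7
I3 mul r4: issue@4 deps=(0,2) exec_start@7 write@10
I4 mul r1: issue@5 deps=(None,2) exec_start@7 write@10
I5 mul r4: issue@6 deps=(4,4) exec_start@10 write@13
I6 add r1: issue@7 deps=(None,None) exec_start@7 write@10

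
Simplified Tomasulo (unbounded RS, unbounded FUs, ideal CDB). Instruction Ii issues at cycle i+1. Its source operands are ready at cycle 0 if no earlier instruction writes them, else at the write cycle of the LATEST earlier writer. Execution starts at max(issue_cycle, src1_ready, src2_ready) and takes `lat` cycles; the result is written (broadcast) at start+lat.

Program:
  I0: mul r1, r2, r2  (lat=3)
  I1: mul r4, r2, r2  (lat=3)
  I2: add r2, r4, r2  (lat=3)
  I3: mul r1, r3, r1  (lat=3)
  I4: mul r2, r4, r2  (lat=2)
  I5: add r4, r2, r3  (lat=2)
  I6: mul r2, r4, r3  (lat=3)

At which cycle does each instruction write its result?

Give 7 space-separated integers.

Answer: 4 5 8 7 10 12 15

Derivation:
I0 mul r1: issue@1 deps=(None,None) exec_start@1 write@4
I1 mul r4: issue@2 deps=(None,None) exec_start@2 write@5
I2 add r2: issue@3 deps=(1,None) exec_start@5 write@8
I3 mul r1: issue@4 deps=(None,0) exec_start@4 write@7
I4 mul r2: issue@5 deps=(1,2) exec_start@8 write@10
I5 add r4: issue@6 deps=(4,None) exec_start@10 write@12
I6 mul r2: issue@7 deps=(5,None) exec_start@12 write@15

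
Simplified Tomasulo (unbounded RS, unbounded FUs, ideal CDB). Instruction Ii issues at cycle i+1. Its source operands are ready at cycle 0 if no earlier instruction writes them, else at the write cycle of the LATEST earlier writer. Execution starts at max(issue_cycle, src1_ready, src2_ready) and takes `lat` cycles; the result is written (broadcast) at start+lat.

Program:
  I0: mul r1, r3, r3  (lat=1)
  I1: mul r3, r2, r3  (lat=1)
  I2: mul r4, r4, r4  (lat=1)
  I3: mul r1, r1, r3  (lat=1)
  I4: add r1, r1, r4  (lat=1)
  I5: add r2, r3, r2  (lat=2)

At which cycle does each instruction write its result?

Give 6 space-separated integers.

Answer: 2 3 4 5 6 8

Derivation:
I0 mul r1: issue@1 deps=(None,None) exec_start@1 write@2
I1 mul r3: issue@2 deps=(None,None) exec_start@2 write@3
I2 mul r4: issue@3 deps=(None,None) exec_start@3 write@4
I3 mul r1: issue@4 deps=(0,1) exec_start@4 write@5
I4 add r1: issue@5 deps=(3,2) exec_start@5 write@6
I5 add r2: issue@6 deps=(1,None) exec_start@6 write@8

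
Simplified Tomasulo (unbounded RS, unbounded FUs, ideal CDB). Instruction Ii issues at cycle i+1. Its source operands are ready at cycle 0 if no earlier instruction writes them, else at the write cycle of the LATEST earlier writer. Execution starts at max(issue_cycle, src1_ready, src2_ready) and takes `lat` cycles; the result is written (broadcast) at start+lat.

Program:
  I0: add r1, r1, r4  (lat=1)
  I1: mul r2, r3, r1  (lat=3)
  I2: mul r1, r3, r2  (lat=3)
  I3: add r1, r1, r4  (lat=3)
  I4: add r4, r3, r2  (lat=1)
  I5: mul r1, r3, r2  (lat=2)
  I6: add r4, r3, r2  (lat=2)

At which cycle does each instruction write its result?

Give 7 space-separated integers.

I0 add r1: issue@1 deps=(None,None) exec_start@1 write@2
I1 mul r2: issue@2 deps=(None,0) exec_start@2 write@5
I2 mul r1: issue@3 deps=(None,1) exec_start@5 write@8
I3 add r1: issue@4 deps=(2,None) exec_start@8 write@11
I4 add r4: issue@5 deps=(None,1) exec_start@5 write@6
I5 mul r1: issue@6 deps=(None,1) exec_start@6 write@8
I6 add r4: issue@7 deps=(None,1) exec_start@7 write@9

Answer: 2 5 8 11 6 8 9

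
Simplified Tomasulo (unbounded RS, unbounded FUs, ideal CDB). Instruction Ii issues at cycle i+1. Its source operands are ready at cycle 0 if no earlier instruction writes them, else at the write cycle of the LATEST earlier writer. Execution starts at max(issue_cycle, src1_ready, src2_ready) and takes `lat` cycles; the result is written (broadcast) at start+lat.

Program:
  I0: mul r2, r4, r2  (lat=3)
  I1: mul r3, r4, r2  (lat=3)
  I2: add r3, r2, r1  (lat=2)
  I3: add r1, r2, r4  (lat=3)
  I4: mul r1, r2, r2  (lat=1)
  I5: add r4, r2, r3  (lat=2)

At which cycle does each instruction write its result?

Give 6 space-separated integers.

Answer: 4 7 6 7 6 8

Derivation:
I0 mul r2: issue@1 deps=(None,None) exec_start@1 write@4
I1 mul r3: issue@2 deps=(None,0) exec_start@4 write@7
I2 add r3: issue@3 deps=(0,None) exec_start@4 write@6
I3 add r1: issue@4 deps=(0,None) exec_start@4 write@7
I4 mul r1: issue@5 deps=(0,0) exec_start@5 write@6
I5 add r4: issue@6 deps=(0,2) exec_start@6 write@8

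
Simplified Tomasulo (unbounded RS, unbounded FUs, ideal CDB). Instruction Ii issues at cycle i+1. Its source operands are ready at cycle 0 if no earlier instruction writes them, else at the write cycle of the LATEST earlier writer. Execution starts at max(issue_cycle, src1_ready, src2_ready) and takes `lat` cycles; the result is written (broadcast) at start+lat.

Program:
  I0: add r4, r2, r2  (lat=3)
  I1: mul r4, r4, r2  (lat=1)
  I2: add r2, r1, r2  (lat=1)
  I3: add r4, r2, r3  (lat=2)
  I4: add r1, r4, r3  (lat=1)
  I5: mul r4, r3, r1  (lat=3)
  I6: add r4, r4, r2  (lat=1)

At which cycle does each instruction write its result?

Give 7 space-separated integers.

I0 add r4: issue@1 deps=(None,None) exec_start@1 write@4
I1 mul r4: issue@2 deps=(0,None) exec_start@4 write@5
I2 add r2: issue@3 deps=(None,None) exec_start@3 write@4
I3 add r4: issue@4 deps=(2,None) exec_start@4 write@6
I4 add r1: issue@5 deps=(3,None) exec_start@6 write@7
I5 mul r4: issue@6 deps=(None,4) exec_start@7 write@10
I6 add r4: issue@7 deps=(5,2) exec_start@10 write@11

Answer: 4 5 4 6 7 10 11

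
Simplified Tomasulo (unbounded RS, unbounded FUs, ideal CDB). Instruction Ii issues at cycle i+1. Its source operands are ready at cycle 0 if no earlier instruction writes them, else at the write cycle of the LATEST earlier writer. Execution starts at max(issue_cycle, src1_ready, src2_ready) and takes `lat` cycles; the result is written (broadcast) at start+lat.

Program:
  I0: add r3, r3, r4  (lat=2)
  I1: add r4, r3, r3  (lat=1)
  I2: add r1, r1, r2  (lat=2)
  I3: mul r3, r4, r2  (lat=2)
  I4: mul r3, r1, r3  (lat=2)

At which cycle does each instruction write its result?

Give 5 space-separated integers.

I0 add r3: issue@1 deps=(None,None) exec_start@1 write@3
I1 add r4: issue@2 deps=(0,0) exec_start@3 write@4
I2 add r1: issue@3 deps=(None,None) exec_start@3 write@5
I3 mul r3: issue@4 deps=(1,None) exec_start@4 write@6
I4 mul r3: issue@5 deps=(2,3) exec_start@6 write@8

Answer: 3 4 5 6 8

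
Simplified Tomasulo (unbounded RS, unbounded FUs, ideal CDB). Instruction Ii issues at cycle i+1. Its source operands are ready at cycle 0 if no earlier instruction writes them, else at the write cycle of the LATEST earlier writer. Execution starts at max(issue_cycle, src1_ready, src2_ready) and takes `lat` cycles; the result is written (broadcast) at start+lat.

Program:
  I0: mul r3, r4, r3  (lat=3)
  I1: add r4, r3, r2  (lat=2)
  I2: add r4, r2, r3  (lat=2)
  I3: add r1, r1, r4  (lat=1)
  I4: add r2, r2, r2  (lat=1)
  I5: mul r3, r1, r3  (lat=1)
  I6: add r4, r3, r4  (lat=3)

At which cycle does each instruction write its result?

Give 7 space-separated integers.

Answer: 4 6 6 7 6 8 11

Derivation:
I0 mul r3: issue@1 deps=(None,None) exec_start@1 write@4
I1 add r4: issue@2 deps=(0,None) exec_start@4 write@6
I2 add r4: issue@3 deps=(None,0) exec_start@4 write@6
I3 add r1: issue@4 deps=(None,2) exec_start@6 write@7
I4 add r2: issue@5 deps=(None,None) exec_start@5 write@6
I5 mul r3: issue@6 deps=(3,0) exec_start@7 write@8
I6 add r4: issue@7 deps=(5,2) exec_start@8 write@11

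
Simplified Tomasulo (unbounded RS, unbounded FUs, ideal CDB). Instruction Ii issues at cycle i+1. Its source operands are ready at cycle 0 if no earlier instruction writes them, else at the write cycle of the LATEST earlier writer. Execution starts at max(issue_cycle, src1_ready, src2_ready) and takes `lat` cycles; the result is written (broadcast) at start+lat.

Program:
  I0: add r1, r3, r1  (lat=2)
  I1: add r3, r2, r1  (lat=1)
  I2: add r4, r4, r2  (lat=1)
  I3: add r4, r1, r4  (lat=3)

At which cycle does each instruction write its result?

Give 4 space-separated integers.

Answer: 3 4 4 7

Derivation:
I0 add r1: issue@1 deps=(None,None) exec_start@1 write@3
I1 add r3: issue@2 deps=(None,0) exec_start@3 write@4
I2 add r4: issue@3 deps=(None,None) exec_start@3 write@4
I3 add r4: issue@4 deps=(0,2) exec_start@4 write@7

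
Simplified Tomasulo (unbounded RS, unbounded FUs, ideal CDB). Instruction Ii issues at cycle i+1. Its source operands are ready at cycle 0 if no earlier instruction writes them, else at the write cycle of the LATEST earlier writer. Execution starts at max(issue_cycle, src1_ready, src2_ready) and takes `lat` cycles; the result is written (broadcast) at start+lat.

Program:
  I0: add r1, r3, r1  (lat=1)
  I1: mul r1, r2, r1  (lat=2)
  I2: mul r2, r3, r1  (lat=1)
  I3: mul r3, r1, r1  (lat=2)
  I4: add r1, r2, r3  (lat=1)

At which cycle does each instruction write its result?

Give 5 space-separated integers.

Answer: 2 4 5 6 7

Derivation:
I0 add r1: issue@1 deps=(None,None) exec_start@1 write@2
I1 mul r1: issue@2 deps=(None,0) exec_start@2 write@4
I2 mul r2: issue@3 deps=(None,1) exec_start@4 write@5
I3 mul r3: issue@4 deps=(1,1) exec_start@4 write@6
I4 add r1: issue@5 deps=(2,3) exec_start@6 write@7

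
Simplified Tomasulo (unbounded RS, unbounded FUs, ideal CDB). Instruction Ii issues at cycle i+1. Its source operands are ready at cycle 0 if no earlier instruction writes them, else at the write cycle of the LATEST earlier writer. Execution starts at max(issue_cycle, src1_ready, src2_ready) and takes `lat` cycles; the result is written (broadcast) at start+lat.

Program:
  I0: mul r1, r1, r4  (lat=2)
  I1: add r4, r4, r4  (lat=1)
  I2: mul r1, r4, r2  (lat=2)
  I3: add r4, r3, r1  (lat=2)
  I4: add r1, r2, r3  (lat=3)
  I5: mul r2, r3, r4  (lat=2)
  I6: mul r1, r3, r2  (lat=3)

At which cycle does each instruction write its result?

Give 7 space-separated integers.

I0 mul r1: issue@1 deps=(None,None) exec_start@1 write@3
I1 add r4: issue@2 deps=(None,None) exec_start@2 write@3
I2 mul r1: issue@3 deps=(1,None) exec_start@3 write@5
I3 add r4: issue@4 deps=(None,2) exec_start@5 write@7
I4 add r1: issue@5 deps=(None,None) exec_start@5 write@8
I5 mul r2: issue@6 deps=(None,3) exec_start@7 write@9
I6 mul r1: issue@7 deps=(None,5) exec_start@9 write@12

Answer: 3 3 5 7 8 9 12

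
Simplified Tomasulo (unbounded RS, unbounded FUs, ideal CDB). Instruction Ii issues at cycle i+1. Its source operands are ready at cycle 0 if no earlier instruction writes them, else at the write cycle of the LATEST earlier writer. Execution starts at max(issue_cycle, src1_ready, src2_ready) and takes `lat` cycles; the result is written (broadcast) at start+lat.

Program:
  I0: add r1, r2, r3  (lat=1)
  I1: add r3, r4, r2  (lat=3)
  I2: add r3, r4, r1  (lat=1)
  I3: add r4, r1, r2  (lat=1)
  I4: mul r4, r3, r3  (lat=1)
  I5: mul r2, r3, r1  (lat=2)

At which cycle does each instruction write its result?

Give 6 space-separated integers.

I0 add r1: issue@1 deps=(None,None) exec_start@1 write@2
I1 add r3: issue@2 deps=(None,None) exec_start@2 write@5
I2 add r3: issue@3 deps=(None,0) exec_start@3 write@4
I3 add r4: issue@4 deps=(0,None) exec_start@4 write@5
I4 mul r4: issue@5 deps=(2,2) exec_start@5 write@6
I5 mul r2: issue@6 deps=(2,0) exec_start@6 write@8

Answer: 2 5 4 5 6 8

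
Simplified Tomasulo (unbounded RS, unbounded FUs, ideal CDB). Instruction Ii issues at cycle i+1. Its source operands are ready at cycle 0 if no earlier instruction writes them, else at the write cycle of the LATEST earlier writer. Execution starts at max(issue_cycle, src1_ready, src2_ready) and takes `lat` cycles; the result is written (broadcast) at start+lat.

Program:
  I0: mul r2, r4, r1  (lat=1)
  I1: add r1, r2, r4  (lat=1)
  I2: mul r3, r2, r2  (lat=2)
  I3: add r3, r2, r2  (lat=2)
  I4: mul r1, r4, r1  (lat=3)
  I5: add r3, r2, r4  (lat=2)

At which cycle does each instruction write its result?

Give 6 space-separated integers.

I0 mul r2: issue@1 deps=(None,None) exec_start@1 write@2
I1 add r1: issue@2 deps=(0,None) exec_start@2 write@3
I2 mul r3: issue@3 deps=(0,0) exec_start@3 write@5
I3 add r3: issue@4 deps=(0,0) exec_start@4 write@6
I4 mul r1: issue@5 deps=(None,1) exec_start@5 write@8
I5 add r3: issue@6 deps=(0,None) exec_start@6 write@8

Answer: 2 3 5 6 8 8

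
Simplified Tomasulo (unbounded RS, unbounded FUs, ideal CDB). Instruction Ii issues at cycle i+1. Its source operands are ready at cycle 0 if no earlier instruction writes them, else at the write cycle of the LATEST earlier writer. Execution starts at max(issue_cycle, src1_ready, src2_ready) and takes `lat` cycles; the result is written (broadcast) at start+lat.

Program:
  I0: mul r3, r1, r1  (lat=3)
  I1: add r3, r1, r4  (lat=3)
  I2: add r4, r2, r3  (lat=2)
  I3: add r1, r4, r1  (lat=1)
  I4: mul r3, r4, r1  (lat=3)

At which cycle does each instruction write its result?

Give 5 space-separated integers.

Answer: 4 5 7 8 11

Derivation:
I0 mul r3: issue@1 deps=(None,None) exec_start@1 write@4
I1 add r3: issue@2 deps=(None,None) exec_start@2 write@5
I2 add r4: issue@3 deps=(None,1) exec_start@5 write@7
I3 add r1: issue@4 deps=(2,None) exec_start@7 write@8
I4 mul r3: issue@5 deps=(2,3) exec_start@8 write@11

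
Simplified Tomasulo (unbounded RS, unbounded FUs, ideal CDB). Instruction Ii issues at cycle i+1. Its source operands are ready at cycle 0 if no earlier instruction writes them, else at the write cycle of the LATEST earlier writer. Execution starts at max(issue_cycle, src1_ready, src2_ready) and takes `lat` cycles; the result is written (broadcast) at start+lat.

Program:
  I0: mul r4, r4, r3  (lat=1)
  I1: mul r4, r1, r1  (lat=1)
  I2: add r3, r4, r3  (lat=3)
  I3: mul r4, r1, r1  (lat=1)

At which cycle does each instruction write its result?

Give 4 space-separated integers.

I0 mul r4: issue@1 deps=(None,None) exec_start@1 write@2
I1 mul r4: issue@2 deps=(None,None) exec_start@2 write@3
I2 add r3: issue@3 deps=(1,None) exec_start@3 write@6
I3 mul r4: issue@4 deps=(None,None) exec_start@4 write@5

Answer: 2 3 6 5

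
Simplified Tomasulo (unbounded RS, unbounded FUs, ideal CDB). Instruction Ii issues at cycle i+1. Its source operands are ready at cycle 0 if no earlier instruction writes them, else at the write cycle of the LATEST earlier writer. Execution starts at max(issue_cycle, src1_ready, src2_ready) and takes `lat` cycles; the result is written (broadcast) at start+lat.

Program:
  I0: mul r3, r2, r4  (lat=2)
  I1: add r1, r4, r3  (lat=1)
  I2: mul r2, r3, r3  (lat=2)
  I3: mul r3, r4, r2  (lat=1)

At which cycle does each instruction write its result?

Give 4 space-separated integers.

I0 mul r3: issue@1 deps=(None,None) exec_start@1 write@3
I1 add r1: issue@2 deps=(None,0) exec_start@3 write@4
I2 mul r2: issue@3 deps=(0,0) exec_start@3 write@5
I3 mul r3: issue@4 deps=(None,2) exec_start@5 write@6

Answer: 3 4 5 6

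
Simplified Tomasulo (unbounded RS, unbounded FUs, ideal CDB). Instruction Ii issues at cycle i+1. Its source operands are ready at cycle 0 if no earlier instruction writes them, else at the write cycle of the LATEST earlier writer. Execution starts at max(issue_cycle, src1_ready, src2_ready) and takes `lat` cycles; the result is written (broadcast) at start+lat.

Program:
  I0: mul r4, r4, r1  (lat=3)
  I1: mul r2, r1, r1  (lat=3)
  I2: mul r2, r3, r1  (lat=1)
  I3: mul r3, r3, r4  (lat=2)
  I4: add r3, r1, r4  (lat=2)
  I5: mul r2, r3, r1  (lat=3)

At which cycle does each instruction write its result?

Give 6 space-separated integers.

Answer: 4 5 4 6 7 10

Derivation:
I0 mul r4: issue@1 deps=(None,None) exec_start@1 write@4
I1 mul r2: issue@2 deps=(None,None) exec_start@2 write@5
I2 mul r2: issue@3 deps=(None,None) exec_start@3 write@4
I3 mul r3: issue@4 deps=(None,0) exec_start@4 write@6
I4 add r3: issue@5 deps=(None,0) exec_start@5 write@7
I5 mul r2: issue@6 deps=(4,None) exec_start@7 write@10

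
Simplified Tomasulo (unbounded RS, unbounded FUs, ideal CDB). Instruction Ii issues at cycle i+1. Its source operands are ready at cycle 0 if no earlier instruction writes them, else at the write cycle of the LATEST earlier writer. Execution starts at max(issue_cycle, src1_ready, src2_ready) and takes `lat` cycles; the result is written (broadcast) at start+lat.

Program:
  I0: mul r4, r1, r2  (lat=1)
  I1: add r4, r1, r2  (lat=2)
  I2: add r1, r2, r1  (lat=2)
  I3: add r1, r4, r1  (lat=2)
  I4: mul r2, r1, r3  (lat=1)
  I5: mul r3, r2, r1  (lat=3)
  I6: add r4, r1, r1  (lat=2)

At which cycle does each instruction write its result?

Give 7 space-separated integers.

Answer: 2 4 5 7 8 11 9

Derivation:
I0 mul r4: issue@1 deps=(None,None) exec_start@1 write@2
I1 add r4: issue@2 deps=(None,None) exec_start@2 write@4
I2 add r1: issue@3 deps=(None,None) exec_start@3 write@5
I3 add r1: issue@4 deps=(1,2) exec_start@5 write@7
I4 mul r2: issue@5 deps=(3,None) exec_start@7 write@8
I5 mul r3: issue@6 deps=(4,3) exec_start@8 write@11
I6 add r4: issue@7 deps=(3,3) exec_start@7 write@9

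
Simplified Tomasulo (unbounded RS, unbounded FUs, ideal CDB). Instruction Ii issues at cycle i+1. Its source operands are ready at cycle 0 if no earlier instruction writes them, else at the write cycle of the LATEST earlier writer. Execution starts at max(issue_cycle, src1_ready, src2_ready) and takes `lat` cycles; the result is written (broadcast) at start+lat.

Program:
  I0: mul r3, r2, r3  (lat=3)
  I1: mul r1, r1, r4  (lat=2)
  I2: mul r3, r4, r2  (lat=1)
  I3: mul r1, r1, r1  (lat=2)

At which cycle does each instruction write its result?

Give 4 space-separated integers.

Answer: 4 4 4 6

Derivation:
I0 mul r3: issue@1 deps=(None,None) exec_start@1 write@4
I1 mul r1: issue@2 deps=(None,None) exec_start@2 write@4
I2 mul r3: issue@3 deps=(None,None) exec_start@3 write@4
I3 mul r1: issue@4 deps=(1,1) exec_start@4 write@6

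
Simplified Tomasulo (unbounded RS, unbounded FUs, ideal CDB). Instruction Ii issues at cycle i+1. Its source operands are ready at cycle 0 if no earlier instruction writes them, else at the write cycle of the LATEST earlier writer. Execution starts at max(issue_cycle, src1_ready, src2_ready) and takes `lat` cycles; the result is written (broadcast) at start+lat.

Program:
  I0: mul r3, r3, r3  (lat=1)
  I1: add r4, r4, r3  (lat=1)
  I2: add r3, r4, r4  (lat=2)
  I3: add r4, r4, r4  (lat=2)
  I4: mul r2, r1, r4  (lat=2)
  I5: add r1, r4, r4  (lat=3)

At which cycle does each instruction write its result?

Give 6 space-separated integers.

I0 mul r3: issue@1 deps=(None,None) exec_start@1 write@2
I1 add r4: issue@2 deps=(None,0) exec_start@2 write@3
I2 add r3: issue@3 deps=(1,1) exec_start@3 write@5
I3 add r4: issue@4 deps=(1,1) exec_start@4 write@6
I4 mul r2: issue@5 deps=(None,3) exec_start@6 write@8
I5 add r1: issue@6 deps=(3,3) exec_start@6 write@9

Answer: 2 3 5 6 8 9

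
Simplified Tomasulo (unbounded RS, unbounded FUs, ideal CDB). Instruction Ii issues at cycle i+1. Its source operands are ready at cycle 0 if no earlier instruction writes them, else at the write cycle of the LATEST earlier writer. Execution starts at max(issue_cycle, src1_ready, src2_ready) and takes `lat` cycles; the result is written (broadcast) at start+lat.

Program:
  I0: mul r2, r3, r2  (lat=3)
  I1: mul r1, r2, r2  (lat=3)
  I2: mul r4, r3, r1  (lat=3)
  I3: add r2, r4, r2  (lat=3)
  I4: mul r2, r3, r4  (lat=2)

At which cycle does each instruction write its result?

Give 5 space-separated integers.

I0 mul r2: issue@1 deps=(None,None) exec_start@1 write@4
I1 mul r1: issue@2 deps=(0,0) exec_start@4 write@7
I2 mul r4: issue@3 deps=(None,1) exec_start@7 write@10
I3 add r2: issue@4 deps=(2,0) exec_start@10 write@13
I4 mul r2: issue@5 deps=(None,2) exec_start@10 write@12

Answer: 4 7 10 13 12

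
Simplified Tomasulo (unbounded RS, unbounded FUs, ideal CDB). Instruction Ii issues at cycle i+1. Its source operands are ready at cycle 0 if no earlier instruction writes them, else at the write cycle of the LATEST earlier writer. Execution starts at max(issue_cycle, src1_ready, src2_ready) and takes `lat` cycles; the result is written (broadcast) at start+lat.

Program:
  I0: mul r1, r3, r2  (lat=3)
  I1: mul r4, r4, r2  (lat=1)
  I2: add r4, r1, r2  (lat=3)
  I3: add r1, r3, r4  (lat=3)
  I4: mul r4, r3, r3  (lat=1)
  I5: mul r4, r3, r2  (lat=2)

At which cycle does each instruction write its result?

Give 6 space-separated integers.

I0 mul r1: issue@1 deps=(None,None) exec_start@1 write@4
I1 mul r4: issue@2 deps=(None,None) exec_start@2 write@3
I2 add r4: issue@3 deps=(0,None) exec_start@4 write@7
I3 add r1: issue@4 deps=(None,2) exec_start@7 write@10
I4 mul r4: issue@5 deps=(None,None) exec_start@5 write@6
I5 mul r4: issue@6 deps=(None,None) exec_start@6 write@8

Answer: 4 3 7 10 6 8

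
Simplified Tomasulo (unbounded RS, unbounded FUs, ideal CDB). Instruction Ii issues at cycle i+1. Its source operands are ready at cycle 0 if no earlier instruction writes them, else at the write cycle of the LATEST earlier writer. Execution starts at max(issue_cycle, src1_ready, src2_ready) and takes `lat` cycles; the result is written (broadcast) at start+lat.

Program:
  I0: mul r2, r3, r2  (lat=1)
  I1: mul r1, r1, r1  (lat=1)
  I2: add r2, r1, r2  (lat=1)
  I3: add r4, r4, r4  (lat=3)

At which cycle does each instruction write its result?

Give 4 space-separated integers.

I0 mul r2: issue@1 deps=(None,None) exec_start@1 write@2
I1 mul r1: issue@2 deps=(None,None) exec_start@2 write@3
I2 add r2: issue@3 deps=(1,0) exec_start@3 write@4
I3 add r4: issue@4 deps=(None,None) exec_start@4 write@7

Answer: 2 3 4 7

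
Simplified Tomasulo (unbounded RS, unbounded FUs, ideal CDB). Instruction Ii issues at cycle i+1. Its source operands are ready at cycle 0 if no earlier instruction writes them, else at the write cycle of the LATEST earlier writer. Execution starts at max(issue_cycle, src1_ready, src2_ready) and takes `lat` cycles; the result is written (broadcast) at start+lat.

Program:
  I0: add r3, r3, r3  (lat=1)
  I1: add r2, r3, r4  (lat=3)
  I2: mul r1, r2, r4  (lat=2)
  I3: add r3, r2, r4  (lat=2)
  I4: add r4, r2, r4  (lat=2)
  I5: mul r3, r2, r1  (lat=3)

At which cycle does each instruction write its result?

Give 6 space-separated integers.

I0 add r3: issue@1 deps=(None,None) exec_start@1 write@2
I1 add r2: issue@2 deps=(0,None) exec_start@2 write@5
I2 mul r1: issue@3 deps=(1,None) exec_start@5 write@7
I3 add r3: issue@4 deps=(1,None) exec_start@5 write@7
I4 add r4: issue@5 deps=(1,None) exec_start@5 write@7
I5 mul r3: issue@6 deps=(1,2) exec_start@7 write@10

Answer: 2 5 7 7 7 10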